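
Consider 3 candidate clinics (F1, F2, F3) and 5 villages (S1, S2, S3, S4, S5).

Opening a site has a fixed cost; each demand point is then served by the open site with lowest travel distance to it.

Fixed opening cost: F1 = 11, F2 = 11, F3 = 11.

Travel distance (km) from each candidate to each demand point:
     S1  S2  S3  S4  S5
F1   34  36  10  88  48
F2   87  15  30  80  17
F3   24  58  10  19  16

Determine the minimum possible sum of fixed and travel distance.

Open {F2, F3}: assign each demand point to its cheapest open site.
  S1→F3 24, S2→F2 15, S3→F3 10, S4→F3 19, S5→F3 16
  travel distance 84, fixed 22 → total 106.
Compare {F1, F2, F3}: travel distance 84 + fixed 33 = 117.
Compare {F1, F3}: travel distance 105 + fixed 22 = 127.
Compare {F3}: travel distance 127 + fixed 11 = 138.
All other subsets cost ≥ 117. Minimum total cost: 106.

106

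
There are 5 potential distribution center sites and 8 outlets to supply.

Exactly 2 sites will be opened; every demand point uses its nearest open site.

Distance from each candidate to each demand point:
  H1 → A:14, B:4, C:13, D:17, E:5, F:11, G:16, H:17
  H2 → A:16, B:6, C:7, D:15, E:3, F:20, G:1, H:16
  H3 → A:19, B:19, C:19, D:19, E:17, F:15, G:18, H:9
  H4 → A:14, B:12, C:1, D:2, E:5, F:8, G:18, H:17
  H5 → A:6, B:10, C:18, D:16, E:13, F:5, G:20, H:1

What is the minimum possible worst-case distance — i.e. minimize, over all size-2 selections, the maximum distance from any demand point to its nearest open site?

15

Open {H2, H5}.
  Farthest demand point is D at distance 15 (to H2); all others are ≤ 15.
With {H1, H2} the worst case is 16.
With {H1, H5} the worst case is 16.
No size-2 selection achieves below 15.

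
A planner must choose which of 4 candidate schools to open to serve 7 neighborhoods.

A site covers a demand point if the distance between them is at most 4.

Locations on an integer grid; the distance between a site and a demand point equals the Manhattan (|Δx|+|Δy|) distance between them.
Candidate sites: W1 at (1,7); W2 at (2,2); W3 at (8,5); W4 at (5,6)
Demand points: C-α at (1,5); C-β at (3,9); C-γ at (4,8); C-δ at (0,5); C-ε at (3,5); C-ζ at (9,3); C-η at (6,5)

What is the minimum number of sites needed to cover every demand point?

Coverage sets (demand points within 4 of each site):
  W1: {C-α, C-β, C-γ, C-δ, C-ε}
  W2: {C-α, C-ε}
  W3: {C-ζ, C-η}
  W4: {C-γ, C-ε, C-η}
No single site covers all 7 demand points.
But {W1, W3} covers everything, so the minimum is 2.

2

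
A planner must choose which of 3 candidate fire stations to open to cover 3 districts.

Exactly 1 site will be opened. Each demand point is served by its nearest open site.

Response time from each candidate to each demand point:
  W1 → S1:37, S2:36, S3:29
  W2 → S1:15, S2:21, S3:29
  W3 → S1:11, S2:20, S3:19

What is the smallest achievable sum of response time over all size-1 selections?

Open {W3}.
  S1→W3 11, S2→W3 20, S3→W3 19  ⇒ total 50.
Compare {W2}: total 65.
Compare {W1}: total 102.

50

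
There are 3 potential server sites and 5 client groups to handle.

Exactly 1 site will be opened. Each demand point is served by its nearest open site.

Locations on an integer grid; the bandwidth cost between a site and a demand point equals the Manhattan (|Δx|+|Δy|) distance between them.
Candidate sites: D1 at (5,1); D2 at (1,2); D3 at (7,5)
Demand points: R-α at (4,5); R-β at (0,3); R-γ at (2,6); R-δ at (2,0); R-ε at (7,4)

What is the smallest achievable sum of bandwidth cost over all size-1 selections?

24

Open {D2}.
  R-α→D2 6, R-β→D2 2, R-γ→D2 5, R-δ→D2 3, R-ε→D2 8  ⇒ total 24.
Compare {D1}: total 29.
Compare {D3}: total 29.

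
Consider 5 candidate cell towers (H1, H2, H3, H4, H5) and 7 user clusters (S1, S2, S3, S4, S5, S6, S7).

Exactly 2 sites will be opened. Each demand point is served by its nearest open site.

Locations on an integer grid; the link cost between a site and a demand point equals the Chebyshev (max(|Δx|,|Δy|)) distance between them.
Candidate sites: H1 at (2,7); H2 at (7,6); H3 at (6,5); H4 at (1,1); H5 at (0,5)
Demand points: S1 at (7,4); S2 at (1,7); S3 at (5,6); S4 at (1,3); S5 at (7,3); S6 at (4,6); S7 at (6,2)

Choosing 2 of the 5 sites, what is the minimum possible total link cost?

Open {H3, H5}.
  S1→H3 1, S2→H5 2, S3→H3 1, S4→H5 2, S5→H3 2, S6→H3 2, S7→H3 3  ⇒ total 13.
Compare {H1, H3}: total 14.
Compare {H3, H4}: total 16.
No size-2 selection does better; minimum is 13.

13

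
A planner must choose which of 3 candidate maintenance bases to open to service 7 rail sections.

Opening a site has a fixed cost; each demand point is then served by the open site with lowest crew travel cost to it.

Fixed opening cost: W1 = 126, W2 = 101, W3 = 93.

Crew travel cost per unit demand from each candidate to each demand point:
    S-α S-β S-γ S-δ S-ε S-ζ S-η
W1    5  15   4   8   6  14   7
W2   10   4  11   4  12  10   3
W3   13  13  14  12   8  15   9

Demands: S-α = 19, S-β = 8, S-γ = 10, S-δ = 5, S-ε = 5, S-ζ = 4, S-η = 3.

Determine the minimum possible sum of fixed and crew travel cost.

Open {W1, W2}: assign each demand point to its cheapest open site.
  S-α→W1 19×5=95, S-β→W2 8×4=32, S-γ→W1 10×4=40, S-δ→W2 5×4=20, S-ε→W1 5×6=30, S-ζ→W2 4×10=40, S-η→W2 3×3=9
  crew travel cost 266, fixed 227 → total 493.
Compare {W1}: crew travel cost 402 + fixed 126 = 528.
Compare {W2}: crew travel cost 461 + fixed 101 = 562.
Compare {W1, W2, W3}: crew travel cost 266 + fixed 320 = 586.
All other subsets cost ≥ 528. Minimum total cost: 493.

493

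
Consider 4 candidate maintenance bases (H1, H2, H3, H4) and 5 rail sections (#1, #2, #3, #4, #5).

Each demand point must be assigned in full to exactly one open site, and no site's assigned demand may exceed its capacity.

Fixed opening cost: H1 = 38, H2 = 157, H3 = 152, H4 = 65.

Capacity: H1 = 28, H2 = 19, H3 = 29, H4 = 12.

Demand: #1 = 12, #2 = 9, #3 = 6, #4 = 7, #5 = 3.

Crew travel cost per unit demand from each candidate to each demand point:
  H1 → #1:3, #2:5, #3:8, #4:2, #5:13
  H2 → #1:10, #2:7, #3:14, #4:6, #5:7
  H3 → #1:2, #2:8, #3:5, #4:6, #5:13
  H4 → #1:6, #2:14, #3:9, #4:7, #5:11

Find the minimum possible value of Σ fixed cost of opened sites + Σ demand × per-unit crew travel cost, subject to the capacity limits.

Open {H1, H4}; cheapest assignment that respects the capacities:
  H1 (cap 28, load 28): #1, #2, #4 — cost 12×3 + 9×5 + 7×2 = 95
  H4 (cap 12, load 9): #3, #5 — cost 6×9 + 3×11 = 87
  Shipping 182, fixed 103 → total 285.
  Any other capacity-feasible assignment to {H1, H4} ships for at least 182.
Compare {H1, H3}: its best feasible assignment gives total 342.
Compare {H1, H2}: its best feasible assignment gives total 377.
Every other set of open sites that can feasibly serve all demand totals ≥ 342 even under its best assignment. Minimum: 285.

285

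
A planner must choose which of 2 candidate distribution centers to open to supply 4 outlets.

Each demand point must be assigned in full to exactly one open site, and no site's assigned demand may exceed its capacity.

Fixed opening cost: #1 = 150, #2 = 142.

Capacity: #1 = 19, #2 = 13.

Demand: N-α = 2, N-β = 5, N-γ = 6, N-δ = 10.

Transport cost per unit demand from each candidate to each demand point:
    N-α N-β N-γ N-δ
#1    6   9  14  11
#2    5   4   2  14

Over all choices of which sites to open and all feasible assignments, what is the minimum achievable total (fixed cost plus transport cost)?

444

Open {#1, #2}; cheapest assignment that respects the capacities:
  #1 (cap 19, load 10): N-δ — cost 10×11 = 110
  #2 (cap 13, load 13): N-α, N-β, N-γ — cost 2×5 + 5×4 + 6×2 = 42
  Shipping 152, fixed 292 → total 444.
  Any other capacity-feasible assignment to {#1, #2} ships for at least 152.
Total demand is 23 and no other set of sites has combined capacity ≥ 23, so {#1, #2} is the only feasible choice of open sites. Minimum: 444.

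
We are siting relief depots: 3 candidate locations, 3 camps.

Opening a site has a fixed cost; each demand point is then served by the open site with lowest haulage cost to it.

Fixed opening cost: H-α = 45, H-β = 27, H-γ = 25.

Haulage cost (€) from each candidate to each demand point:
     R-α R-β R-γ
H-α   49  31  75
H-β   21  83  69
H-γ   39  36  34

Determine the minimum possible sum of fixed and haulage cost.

Open {H-γ}: assign each demand point to its cheapest open site.
  R-α→H-γ 39, R-β→H-γ 36, R-γ→H-γ 34
  haulage cost 109, fixed 25 → total 134.
Compare {H-β, H-γ}: haulage cost 91 + fixed 52 = 143.
Compare {H-α, H-γ}: haulage cost 104 + fixed 70 = 174.
Compare {H-α, H-β, H-γ}: haulage cost 86 + fixed 97 = 183.
All other subsets cost ≥ 143. Minimum total cost: 134.

134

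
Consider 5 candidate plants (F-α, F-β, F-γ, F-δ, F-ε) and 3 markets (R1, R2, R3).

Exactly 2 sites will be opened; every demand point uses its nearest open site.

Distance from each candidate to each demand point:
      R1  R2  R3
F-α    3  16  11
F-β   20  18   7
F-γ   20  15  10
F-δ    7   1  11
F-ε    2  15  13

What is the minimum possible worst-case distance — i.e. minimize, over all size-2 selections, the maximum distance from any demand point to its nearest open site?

Open {F-β, F-δ}.
  Farthest demand point is R1 at distance 7 (to F-δ); all others are ≤ 7.
With {F-γ, F-δ} the worst case is 10.
With {F-α, F-δ} the worst case is 11.
No size-2 selection achieves below 7.

7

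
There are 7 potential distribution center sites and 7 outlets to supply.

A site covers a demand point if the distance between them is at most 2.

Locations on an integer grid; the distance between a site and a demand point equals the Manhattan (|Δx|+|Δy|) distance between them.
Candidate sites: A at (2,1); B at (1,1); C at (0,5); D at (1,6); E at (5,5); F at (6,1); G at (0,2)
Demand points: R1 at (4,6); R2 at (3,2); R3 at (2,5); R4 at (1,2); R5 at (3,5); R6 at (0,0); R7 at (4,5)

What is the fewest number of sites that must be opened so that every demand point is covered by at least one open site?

Coverage sets (demand points within 2 of each site):
  A: {R2, R4}
  B: {R4, R6}
  C: {R3}
  D: {R3}
  E: {R1, R5, R7}
  F: {}
  G: {R4, R6}
No 3 sites suffice: every size-3 union leaves at least one demand point uncovered.
But {A, B, C, E} covers everything, so the minimum is 4.

4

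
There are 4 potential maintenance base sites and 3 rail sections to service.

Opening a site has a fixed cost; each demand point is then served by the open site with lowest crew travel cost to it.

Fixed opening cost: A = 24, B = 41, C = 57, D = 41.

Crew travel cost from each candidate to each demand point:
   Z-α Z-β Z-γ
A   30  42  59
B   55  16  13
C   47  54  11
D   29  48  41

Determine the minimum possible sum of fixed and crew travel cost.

124

Open {A, B}: assign each demand point to its cheapest open site.
  Z-α→A 30, Z-β→B 16, Z-γ→B 13
  crew travel cost 59, fixed 65 → total 124.
Compare {B}: crew travel cost 84 + fixed 41 = 125.
Compare {B, D}: crew travel cost 58 + fixed 82 = 140.
Compare {A}: crew travel cost 131 + fixed 24 = 155.
All other subsets cost ≥ 125. Minimum total cost: 124.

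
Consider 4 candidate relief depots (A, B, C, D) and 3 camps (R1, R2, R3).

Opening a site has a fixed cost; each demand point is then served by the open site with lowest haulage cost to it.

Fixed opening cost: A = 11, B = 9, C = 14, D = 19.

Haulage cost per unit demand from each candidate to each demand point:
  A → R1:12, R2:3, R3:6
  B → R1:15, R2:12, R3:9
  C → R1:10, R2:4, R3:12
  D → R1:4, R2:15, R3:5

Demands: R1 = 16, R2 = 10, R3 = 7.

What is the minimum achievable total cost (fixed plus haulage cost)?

Open {A, D}: assign each demand point to its cheapest open site.
  R1→D 16×4=64, R2→A 10×3=30, R3→D 7×5=35
  haulage cost 129, fixed 30 → total 159.
Compare {A, B, D}: haulage cost 129 + fixed 39 = 168.
Compare {C, D}: haulage cost 139 + fixed 33 = 172.
Compare {A, C, D}: haulage cost 129 + fixed 44 = 173.
All other subsets cost ≥ 168. Minimum total cost: 159.

159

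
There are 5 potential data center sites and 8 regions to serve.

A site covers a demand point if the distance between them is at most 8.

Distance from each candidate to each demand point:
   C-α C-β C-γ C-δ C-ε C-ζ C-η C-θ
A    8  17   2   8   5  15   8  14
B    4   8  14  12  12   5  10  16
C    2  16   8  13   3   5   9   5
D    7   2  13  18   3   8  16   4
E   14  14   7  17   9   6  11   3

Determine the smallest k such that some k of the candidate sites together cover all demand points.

Coverage sets (demand points within 8 of each site):
  A: {C-α, C-γ, C-δ, C-ε, C-η}
  B: {C-α, C-β, C-ζ}
  C: {C-α, C-γ, C-ε, C-ζ, C-θ}
  D: {C-α, C-β, C-ε, C-ζ, C-θ}
  E: {C-γ, C-ζ, C-θ}
No single site covers all 8 demand points.
But {A, D} covers everything, so the minimum is 2.

2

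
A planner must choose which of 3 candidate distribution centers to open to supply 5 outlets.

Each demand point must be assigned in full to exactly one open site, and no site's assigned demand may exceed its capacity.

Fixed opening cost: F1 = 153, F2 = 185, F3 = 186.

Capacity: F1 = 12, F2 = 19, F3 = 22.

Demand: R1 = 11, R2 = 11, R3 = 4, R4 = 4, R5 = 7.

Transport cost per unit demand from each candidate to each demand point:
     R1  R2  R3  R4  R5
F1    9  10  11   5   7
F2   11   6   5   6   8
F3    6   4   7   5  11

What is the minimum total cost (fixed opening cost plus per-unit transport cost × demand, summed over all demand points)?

581

Open {F2, F3}; cheapest assignment that respects the capacities:
  F2 (cap 19, load 15): R3, R4, R5 — cost 4×5 + 4×6 + 7×8 = 100
  F3 (cap 22, load 22): R1, R2 — cost 11×6 + 11×4 = 110
  Shipping 210, fixed 371 → total 581.
  Any other capacity-feasible assignment to {F2, F3} ships for at least 210.
Compare {F1, F2, F3}: its best feasible assignment gives total 723.
Every other set of open sites that can feasibly serve all demand totals ≥ 723 even under its best assignment. Minimum: 581.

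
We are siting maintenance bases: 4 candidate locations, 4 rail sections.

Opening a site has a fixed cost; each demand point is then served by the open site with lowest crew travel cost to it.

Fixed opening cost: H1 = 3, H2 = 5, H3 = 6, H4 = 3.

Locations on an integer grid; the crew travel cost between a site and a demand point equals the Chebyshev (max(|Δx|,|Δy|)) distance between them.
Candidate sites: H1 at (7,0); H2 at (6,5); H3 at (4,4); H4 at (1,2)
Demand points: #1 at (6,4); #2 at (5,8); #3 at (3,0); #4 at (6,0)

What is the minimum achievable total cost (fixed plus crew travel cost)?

17

Open {H1, H2}: assign each demand point to its cheapest open site.
  #1→H2 1, #2→H2 3, #3→H1 4, #4→H1 1
  crew travel cost 9, fixed 8 → total 17.
Compare {H1, H2, H4}: crew travel cost 7 + fixed 11 = 18.
Compare {H2}: crew travel cost 14 + fixed 5 = 19.
Compare {H1, H4}: crew travel cost 13 + fixed 6 = 19.
All other subsets cost ≥ 18. Minimum total cost: 17.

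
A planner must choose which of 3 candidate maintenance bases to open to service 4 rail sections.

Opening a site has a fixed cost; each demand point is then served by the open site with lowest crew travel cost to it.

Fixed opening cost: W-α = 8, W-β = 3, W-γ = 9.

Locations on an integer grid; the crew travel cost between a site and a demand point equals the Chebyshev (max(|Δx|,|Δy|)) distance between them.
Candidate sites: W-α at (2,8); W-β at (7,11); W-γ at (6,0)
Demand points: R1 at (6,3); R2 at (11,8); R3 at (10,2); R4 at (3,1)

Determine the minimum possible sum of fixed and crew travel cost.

Open {W-β, W-γ}: assign each demand point to its cheapest open site.
  R1→W-γ 3, R2→W-β 4, R3→W-γ 4, R4→W-γ 3
  crew travel cost 14, fixed 12 → total 26.
Compare {W-γ}: crew travel cost 18 + fixed 9 = 27.
Compare {W-β}: crew travel cost 31 + fixed 3 = 34.
Compare {W-α, W-β, W-γ}: crew travel cost 14 + fixed 20 = 34.
All other subsets cost ≥ 27. Minimum total cost: 26.

26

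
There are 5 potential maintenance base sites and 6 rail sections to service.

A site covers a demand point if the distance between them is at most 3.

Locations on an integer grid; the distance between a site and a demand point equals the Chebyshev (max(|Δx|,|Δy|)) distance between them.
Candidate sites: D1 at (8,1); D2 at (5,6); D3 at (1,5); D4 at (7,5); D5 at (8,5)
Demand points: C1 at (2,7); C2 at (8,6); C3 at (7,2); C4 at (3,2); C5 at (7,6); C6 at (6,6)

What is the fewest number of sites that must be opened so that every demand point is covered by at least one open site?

2

Coverage sets (demand points within 3 of each site):
  D1: {C3}
  D2: {C1, C2, C5, C6}
  D3: {C1, C4}
  D4: {C2, C3, C5, C6}
  D5: {C2, C3, C5, C6}
No single site covers all 6 demand points.
But {D3, D4} covers everything, so the minimum is 2.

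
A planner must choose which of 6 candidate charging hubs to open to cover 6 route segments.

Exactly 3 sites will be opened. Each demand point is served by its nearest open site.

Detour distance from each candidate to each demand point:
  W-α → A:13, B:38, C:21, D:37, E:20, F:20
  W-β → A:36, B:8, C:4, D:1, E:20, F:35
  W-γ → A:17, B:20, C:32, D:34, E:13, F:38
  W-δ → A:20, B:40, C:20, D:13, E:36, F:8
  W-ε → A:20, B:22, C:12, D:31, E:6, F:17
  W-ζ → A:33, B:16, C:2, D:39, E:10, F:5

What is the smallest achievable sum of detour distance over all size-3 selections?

Open {W-α, W-β, W-ζ}.
  A→W-α 13, B→W-β 8, C→W-ζ 2, D→W-β 1, E→W-ζ 10, F→W-ζ 5  ⇒ total 39.
Compare {W-β, W-ε, W-ζ}: total 42.
Compare {W-β, W-γ, W-ζ}: total 43.
No size-3 selection does better; minimum is 39.

39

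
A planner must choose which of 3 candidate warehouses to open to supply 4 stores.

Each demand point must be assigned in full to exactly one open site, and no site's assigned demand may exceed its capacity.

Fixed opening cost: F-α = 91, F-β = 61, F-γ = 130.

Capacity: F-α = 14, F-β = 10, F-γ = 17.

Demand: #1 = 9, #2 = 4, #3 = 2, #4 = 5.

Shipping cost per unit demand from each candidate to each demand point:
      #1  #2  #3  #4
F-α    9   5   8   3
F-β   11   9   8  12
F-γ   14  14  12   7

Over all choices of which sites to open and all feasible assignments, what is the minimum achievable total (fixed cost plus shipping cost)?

Open {F-α, F-β}; cheapest assignment that respects the capacities:
  F-α (cap 14, load 14): #1, #4 — cost 9×9 + 5×3 = 96
  F-β (cap 10, load 6): #2, #3 — cost 4×9 + 2×8 = 52
  Shipping 148, fixed 152 → total 300.
  Any other capacity-feasible assignment to {F-α, F-β} ships for at least 148.
Compare {F-α, F-γ}: its best feasible assignment gives total 381.
Compare {F-β, F-γ}: its best feasible assignment gives total 404.
Every other set of open sites that can feasibly serve all demand totals ≥ 381 even under its best assignment. Minimum: 300.

300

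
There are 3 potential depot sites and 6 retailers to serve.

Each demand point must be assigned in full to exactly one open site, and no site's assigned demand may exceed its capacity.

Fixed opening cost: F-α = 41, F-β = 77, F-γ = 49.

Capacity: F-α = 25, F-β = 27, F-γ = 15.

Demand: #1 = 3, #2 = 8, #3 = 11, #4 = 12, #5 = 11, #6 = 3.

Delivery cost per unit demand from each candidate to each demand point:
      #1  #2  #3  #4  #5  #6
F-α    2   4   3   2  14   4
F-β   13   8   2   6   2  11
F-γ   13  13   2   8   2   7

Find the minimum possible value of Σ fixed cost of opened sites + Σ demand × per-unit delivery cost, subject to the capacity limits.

257

Open {F-α, F-β}; cheapest assignment that respects the capacities:
  F-α (cap 25, load 23): #1, #2, #4 — cost 3×2 + 8×4 + 12×2 = 62
  F-β (cap 27, load 25): #3, #5, #6 — cost 11×2 + 11×2 + 3×11 = 77
  Shipping 139, fixed 118 → total 257.
  Any other capacity-feasible assignment to {F-α, F-β} ships for at least 139.
Compare {F-α, F-β, F-γ}: its best feasible assignment gives total 294.
Every other set of open sites that can feasibly serve all demand totals ≥ 294 even under its best assignment. Minimum: 257.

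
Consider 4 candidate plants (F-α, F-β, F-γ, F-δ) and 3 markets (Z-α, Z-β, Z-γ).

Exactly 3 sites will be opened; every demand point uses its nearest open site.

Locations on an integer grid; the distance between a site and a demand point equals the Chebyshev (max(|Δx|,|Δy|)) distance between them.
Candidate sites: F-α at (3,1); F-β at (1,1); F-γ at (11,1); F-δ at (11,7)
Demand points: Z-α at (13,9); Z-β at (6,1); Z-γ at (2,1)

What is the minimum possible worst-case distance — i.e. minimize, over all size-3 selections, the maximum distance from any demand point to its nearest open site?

Open {F-α, F-β, F-δ}.
  Farthest demand point is Z-β at distance 3 (to F-α); all others are ≤ 3.
With {F-α, F-γ, F-δ} the worst case is 3.
With {F-β, F-γ, F-δ} the worst case is 5.
No size-3 selection achieves below 3.

3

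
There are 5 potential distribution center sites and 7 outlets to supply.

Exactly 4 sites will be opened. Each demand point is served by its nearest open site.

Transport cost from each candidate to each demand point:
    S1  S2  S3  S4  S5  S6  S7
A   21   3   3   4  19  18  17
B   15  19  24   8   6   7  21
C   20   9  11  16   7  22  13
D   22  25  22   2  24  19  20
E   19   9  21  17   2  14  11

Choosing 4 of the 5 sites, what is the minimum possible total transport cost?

43

Open {A, B, D, E}.
  S1→B 15, S2→A 3, S3→A 3, S4→D 2, S5→E 2, S6→B 7, S7→E 11  ⇒ total 43.
Compare {A, B, C, E}: total 45.
Compare {A, B, C, D}: total 49.
No size-4 selection does better; minimum is 43.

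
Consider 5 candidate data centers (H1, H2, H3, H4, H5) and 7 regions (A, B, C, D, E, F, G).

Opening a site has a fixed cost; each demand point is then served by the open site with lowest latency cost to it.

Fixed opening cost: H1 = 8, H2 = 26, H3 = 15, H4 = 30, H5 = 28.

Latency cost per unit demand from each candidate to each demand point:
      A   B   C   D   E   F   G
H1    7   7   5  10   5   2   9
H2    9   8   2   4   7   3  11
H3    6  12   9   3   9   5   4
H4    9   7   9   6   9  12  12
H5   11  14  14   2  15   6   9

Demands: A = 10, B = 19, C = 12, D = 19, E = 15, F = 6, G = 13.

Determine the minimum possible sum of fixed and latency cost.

462

Open {H1, H2, H3}: assign each demand point to its cheapest open site.
  A→H3 10×6=60, B→H1 19×7=133, C→H2 12×2=24, D→H3 19×3=57, E→H1 15×5=75, F→H1 6×2=12, G→H3 13×4=52
  latency cost 413, fixed 49 → total 462.
Compare {H1, H2, H3, H5}: latency cost 394 + fixed 77 = 471.
Compare {H1, H3}: latency cost 449 + fixed 23 = 472.
Compare {H1, H3, H5}: latency cost 430 + fixed 51 = 481.
All other subsets cost ≥ 471. Minimum total cost: 462.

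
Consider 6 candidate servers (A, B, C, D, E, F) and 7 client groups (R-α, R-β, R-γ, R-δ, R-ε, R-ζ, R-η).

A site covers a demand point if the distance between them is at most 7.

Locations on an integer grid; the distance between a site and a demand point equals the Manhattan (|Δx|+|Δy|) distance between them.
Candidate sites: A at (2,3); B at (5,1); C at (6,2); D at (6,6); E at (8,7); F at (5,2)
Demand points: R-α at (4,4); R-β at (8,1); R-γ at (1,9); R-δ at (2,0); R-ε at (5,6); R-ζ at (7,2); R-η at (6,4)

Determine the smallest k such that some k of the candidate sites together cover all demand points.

2

Coverage sets (demand points within 7 of each site):
  A: {R-α, R-γ, R-δ, R-ε, R-ζ, R-η}
  B: {R-α, R-β, R-δ, R-ε, R-ζ, R-η}
  C: {R-α, R-β, R-δ, R-ε, R-ζ, R-η}
  D: {R-α, R-β, R-ε, R-ζ, R-η}
  E: {R-α, R-β, R-ε, R-ζ, R-η}
  F: {R-α, R-β, R-δ, R-ε, R-ζ, R-η}
No single site covers all 7 demand points.
But {A, B} covers everything, so the minimum is 2.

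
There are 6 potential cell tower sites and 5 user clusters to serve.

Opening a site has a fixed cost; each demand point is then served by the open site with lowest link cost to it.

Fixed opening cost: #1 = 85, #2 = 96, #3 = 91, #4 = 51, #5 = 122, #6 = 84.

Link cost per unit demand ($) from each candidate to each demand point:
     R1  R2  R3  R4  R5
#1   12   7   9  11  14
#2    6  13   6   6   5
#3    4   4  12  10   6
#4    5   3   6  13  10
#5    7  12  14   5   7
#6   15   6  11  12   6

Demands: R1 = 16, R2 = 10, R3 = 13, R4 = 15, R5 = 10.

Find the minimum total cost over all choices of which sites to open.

475

Open {#2, #4}: assign each demand point to its cheapest open site.
  R1→#4 16×5=80, R2→#4 10×3=30, R3→#2 13×6=78, R4→#2 15×6=90, R5→#2 10×5=50
  link cost 328, fixed 147 → total 475.
Compare {#4, #5}: link cost 333 + fixed 173 = 506.
Compare {#2, #3}: link cost 322 + fixed 187 = 509.
Compare {#3, #4}: link cost 382 + fixed 142 = 524.
All other subsets cost ≥ 506. Minimum total cost: 475.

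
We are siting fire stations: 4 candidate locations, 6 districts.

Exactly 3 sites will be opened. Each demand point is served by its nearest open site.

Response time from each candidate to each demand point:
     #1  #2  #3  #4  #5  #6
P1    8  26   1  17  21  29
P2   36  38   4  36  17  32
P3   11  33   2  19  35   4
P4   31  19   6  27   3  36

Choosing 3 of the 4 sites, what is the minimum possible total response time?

Open {P1, P3, P4}.
  #1→P1 8, #2→P4 19, #3→P1 1, #4→P1 17, #5→P4 3, #6→P3 4  ⇒ total 52.
Compare {P2, P3, P4}: total 58.
Compare {P1, P2, P3}: total 73.
No size-3 selection does better; minimum is 52.

52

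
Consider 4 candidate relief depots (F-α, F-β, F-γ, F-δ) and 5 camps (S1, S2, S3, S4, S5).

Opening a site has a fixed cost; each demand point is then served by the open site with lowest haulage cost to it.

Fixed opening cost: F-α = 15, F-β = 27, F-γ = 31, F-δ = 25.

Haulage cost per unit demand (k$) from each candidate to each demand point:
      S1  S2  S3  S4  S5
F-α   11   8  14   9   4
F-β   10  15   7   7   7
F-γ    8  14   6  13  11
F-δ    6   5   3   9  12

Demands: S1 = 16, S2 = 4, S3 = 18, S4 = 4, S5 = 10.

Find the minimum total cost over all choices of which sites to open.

Open {F-α, F-δ}: assign each demand point to its cheapest open site.
  S1→F-δ 16×6=96, S2→F-δ 4×5=20, S3→F-δ 18×3=54, S4→F-α 4×9=36, S5→F-α 10×4=40
  haulage cost 246, fixed 40 → total 286.
Compare {F-α, F-β, F-δ}: haulage cost 238 + fixed 67 = 305.
Compare {F-α, F-γ, F-δ}: haulage cost 246 + fixed 71 = 317.
Compare {F-β, F-δ}: haulage cost 268 + fixed 52 = 320.
All other subsets cost ≥ 305. Minimum total cost: 286.

286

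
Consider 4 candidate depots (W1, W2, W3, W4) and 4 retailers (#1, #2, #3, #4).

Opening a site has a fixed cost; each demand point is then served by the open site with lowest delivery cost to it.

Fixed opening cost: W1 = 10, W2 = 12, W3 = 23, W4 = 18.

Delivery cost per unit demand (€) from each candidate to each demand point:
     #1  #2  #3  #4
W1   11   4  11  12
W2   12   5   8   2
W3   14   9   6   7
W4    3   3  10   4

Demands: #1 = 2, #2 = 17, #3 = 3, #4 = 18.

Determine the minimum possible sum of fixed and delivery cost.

147

Open {W2, W4}: assign each demand point to its cheapest open site.
  #1→W4 2×3=6, #2→W4 17×3=51, #3→W2 3×8=24, #4→W2 18×2=36
  delivery cost 117, fixed 30 → total 147.
Compare {W1, W2, W4}: delivery cost 117 + fixed 40 = 157.
Compare {W2, W3, W4}: delivery cost 111 + fixed 53 = 164.
Compare {W1, W2}: delivery cost 150 + fixed 22 = 172.
All other subsets cost ≥ 157. Minimum total cost: 147.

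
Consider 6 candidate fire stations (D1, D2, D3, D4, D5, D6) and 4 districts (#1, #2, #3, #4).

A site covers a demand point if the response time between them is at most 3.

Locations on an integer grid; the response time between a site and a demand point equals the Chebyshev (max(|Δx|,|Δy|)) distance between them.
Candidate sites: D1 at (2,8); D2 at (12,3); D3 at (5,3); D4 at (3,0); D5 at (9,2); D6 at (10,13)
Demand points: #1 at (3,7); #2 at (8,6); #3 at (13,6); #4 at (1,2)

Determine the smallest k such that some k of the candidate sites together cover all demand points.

Coverage sets (demand points within 3 of each site):
  D1: {#1}
  D2: {#3}
  D3: {#2}
  D4: {#4}
  D5: {}
  D6: {}
No 3 sites suffice: every size-3 union leaves at least one demand point uncovered.
But {D1, D2, D3, D4} covers everything, so the minimum is 4.

4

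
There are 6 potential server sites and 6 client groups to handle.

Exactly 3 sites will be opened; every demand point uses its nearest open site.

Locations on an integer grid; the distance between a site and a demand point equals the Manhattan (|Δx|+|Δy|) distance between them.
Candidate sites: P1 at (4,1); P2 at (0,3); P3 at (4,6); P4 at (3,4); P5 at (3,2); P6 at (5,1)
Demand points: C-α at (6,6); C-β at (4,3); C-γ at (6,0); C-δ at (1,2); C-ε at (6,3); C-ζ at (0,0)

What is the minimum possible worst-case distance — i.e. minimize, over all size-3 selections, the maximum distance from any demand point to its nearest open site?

3

Open {P2, P3, P6}.
  Farthest demand point is C-β at distance 3 (to P3); all others are ≤ 3.
With {P1, P2, P3} the worst case is 4.
With {P1, P2, P4} the worst case is 5.
No size-3 selection achieves below 3.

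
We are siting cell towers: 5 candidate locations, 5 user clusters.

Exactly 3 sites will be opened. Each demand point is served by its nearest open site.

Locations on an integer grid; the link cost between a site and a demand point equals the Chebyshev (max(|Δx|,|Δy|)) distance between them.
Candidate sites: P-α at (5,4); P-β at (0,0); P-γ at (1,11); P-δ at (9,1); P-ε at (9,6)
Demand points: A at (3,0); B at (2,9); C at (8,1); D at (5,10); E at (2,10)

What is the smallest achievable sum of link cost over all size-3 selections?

Open {P-β, P-γ, P-δ}.
  A→P-β 3, B→P-γ 2, C→P-δ 1, D→P-γ 4, E→P-γ 1  ⇒ total 11.
Compare {P-α, P-γ, P-δ}: total 12.
Compare {P-α, P-β, P-γ}: total 13.
No size-3 selection does better; minimum is 11.

11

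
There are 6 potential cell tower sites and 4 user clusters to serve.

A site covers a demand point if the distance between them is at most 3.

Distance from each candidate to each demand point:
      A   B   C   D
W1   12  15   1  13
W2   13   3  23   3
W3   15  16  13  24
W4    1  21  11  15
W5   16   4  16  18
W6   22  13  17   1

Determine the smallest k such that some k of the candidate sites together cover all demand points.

3

Coverage sets (demand points within 3 of each site):
  W1: {C}
  W2: {B, D}
  W3: {}
  W4: {A}
  W5: {}
  W6: {D}
No 2 sites suffice: every size-2 union leaves at least one demand point uncovered.
But {W1, W2, W4} covers everything, so the minimum is 3.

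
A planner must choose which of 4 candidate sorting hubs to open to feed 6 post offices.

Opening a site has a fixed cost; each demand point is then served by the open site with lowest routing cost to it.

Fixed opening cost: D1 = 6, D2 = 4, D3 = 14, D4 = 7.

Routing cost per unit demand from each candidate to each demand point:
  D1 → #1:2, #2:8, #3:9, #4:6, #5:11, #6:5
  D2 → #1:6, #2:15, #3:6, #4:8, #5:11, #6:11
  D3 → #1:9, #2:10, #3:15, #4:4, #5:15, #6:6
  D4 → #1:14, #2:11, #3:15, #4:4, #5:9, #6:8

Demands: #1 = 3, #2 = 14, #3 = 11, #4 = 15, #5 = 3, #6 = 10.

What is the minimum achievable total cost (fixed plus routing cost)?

Open {D1, D2, D4}: assign each demand point to its cheapest open site.
  #1→D1 3×2=6, #2→D1 14×8=112, #3→D2 11×6=66, #4→D4 15×4=60, #5→D4 3×9=27, #6→D1 10×5=50
  routing cost 321, fixed 17 → total 338.
Compare {D1, D2, D3}: routing cost 327 + fixed 24 = 351.
Compare {D1, D2, D3, D4}: routing cost 321 + fixed 31 = 352.
Compare {D1, D2}: routing cost 357 + fixed 10 = 367.
All other subsets cost ≥ 351. Minimum total cost: 338.

338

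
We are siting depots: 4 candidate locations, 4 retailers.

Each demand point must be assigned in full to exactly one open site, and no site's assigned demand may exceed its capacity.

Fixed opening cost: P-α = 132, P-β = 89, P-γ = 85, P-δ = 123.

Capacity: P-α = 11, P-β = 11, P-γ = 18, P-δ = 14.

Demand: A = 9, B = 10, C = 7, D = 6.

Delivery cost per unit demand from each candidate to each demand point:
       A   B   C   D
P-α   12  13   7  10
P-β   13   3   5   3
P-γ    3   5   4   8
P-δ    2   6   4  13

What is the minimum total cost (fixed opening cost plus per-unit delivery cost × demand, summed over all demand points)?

411

Open {P-β, P-γ, P-δ}; cheapest assignment that respects the capacities:
  P-β (cap 11, load 6): D — cost 6×3 = 18
  P-γ (cap 18, load 17): B, C — cost 10×5 + 7×4 = 78
  P-δ (cap 14, load 9): A — cost 9×2 = 18
  Shipping 114, fixed 297 → total 411.
  Any other capacity-feasible assignment to {P-β, P-γ, P-δ} ships for at least 114.
Compare {P-α, P-β, P-γ}: its best feasible assignment gives total 451.
Compare {P-α, P-γ, P-δ}: its best feasible assignment gives total 496.
Every other set of open sites that can feasibly serve all demand totals ≥ 451 even under its best assignment. Minimum: 411.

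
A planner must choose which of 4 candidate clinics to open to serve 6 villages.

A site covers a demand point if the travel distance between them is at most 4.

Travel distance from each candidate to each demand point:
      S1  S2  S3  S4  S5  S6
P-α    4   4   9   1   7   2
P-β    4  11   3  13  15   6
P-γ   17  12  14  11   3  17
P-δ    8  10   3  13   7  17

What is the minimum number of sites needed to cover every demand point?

Coverage sets (demand points within 4 of each site):
  P-α: {S1, S2, S4, S6}
  P-β: {S1, S3}
  P-γ: {S5}
  P-δ: {S3}
No 2 sites suffice: every size-2 union leaves at least one demand point uncovered.
But {P-α, P-β, P-γ} covers everything, so the minimum is 3.

3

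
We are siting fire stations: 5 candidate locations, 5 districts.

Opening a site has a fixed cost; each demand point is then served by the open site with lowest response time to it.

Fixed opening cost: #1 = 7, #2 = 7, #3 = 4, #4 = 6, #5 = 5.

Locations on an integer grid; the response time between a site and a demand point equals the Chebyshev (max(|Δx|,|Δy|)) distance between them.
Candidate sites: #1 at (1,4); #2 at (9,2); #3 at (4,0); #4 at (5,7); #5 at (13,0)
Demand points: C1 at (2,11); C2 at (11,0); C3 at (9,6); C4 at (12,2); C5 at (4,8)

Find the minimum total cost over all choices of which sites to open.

Open {#4, #5}: assign each demand point to its cheapest open site.
  C1→#4 4, C2→#5 2, C3→#4 4, C4→#5 2, C5→#4 1
  response time 13, fixed 11 → total 24.
Compare {#2, #4}: response time 14 + fixed 13 = 27.
Compare {#3, #4, #5}: response time 13 + fixed 15 = 28.
Compare {#4}: response time 23 + fixed 6 = 29.
All other subsets cost ≥ 27. Minimum total cost: 24.

24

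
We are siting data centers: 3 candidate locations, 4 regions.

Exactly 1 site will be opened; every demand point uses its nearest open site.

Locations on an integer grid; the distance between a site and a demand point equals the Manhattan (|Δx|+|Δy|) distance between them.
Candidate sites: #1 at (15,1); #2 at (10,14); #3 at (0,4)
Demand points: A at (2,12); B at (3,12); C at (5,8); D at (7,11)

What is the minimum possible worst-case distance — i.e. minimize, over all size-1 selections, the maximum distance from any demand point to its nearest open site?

11

Open {#2}.
  Farthest demand point is C at distance 11 (to #2); all others are ≤ 11.
With {#3} the worst case is 14.
With {#1} the worst case is 24.
No size-1 selection achieves below 11.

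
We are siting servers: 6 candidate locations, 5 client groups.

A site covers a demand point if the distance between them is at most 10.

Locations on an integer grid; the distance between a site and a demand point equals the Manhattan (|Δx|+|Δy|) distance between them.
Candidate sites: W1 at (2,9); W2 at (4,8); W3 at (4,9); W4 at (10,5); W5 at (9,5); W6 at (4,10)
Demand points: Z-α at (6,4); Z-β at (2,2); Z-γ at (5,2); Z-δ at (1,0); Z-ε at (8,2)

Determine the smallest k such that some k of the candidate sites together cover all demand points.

2

Coverage sets (demand points within 10 of each site):
  W1: {Z-α, Z-β, Z-γ, Z-δ}
  W2: {Z-α, Z-β, Z-γ, Z-ε}
  W3: {Z-α, Z-β, Z-γ}
  W4: {Z-α, Z-γ, Z-ε}
  W5: {Z-α, Z-β, Z-γ, Z-ε}
  W6: {Z-α, Z-β, Z-γ}
No single site covers all 5 demand points.
But {W1, W2} covers everything, so the minimum is 2.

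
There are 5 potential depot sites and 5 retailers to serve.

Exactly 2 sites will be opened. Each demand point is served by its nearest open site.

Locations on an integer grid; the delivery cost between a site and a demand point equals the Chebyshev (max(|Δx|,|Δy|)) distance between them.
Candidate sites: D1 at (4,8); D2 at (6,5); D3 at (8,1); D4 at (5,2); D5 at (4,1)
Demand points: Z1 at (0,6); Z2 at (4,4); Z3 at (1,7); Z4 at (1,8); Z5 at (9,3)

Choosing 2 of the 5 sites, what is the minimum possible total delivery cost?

15

Open {D1, D2}.
  Z1→D1 4, Z2→D2 2, Z3→D1 3, Z4→D1 3, Z5→D2 3  ⇒ total 15.
Compare {D1, D3}: total 16.
Compare {D1, D4}: total 16.
No size-2 selection does better; minimum is 15.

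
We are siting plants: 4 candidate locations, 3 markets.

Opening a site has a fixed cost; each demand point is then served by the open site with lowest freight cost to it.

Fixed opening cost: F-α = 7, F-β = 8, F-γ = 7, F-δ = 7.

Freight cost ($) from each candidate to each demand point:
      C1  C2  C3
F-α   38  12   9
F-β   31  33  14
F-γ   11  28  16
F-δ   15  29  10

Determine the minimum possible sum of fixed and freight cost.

Open {F-α, F-γ}: assign each demand point to its cheapest open site.
  C1→F-γ 11, C2→F-α 12, C3→F-α 9
  freight cost 32, fixed 14 → total 46.
Compare {F-α, F-δ}: freight cost 36 + fixed 14 = 50.
Compare {F-α, F-γ, F-δ}: freight cost 32 + fixed 21 = 53.
Compare {F-α, F-β, F-γ}: freight cost 32 + fixed 22 = 54.
All other subsets cost ≥ 50. Minimum total cost: 46.

46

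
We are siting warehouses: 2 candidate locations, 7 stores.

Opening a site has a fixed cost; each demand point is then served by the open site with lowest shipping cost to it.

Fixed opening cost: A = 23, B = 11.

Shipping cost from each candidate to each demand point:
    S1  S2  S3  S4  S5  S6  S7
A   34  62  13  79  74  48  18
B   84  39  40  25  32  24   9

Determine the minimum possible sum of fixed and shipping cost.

210

Open {A, B}: assign each demand point to its cheapest open site.
  S1→A 34, S2→B 39, S3→A 13, S4→B 25, S5→B 32, S6→B 24, S7→B 9
  shipping cost 176, fixed 34 → total 210.
Compare {B}: shipping cost 253 + fixed 11 = 264.
Compare {A}: shipping cost 328 + fixed 23 = 351.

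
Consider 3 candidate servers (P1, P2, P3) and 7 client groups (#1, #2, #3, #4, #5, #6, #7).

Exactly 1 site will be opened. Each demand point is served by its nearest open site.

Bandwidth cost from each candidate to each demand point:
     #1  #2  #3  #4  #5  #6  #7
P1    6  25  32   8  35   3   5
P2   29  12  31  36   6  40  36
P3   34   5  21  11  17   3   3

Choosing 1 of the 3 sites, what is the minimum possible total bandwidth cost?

Open {P3}.
  #1→P3 34, #2→P3 5, #3→P3 21, #4→P3 11, #5→P3 17, #6→P3 3, #7→P3 3  ⇒ total 94.
Compare {P1}: total 114.
Compare {P2}: total 190.

94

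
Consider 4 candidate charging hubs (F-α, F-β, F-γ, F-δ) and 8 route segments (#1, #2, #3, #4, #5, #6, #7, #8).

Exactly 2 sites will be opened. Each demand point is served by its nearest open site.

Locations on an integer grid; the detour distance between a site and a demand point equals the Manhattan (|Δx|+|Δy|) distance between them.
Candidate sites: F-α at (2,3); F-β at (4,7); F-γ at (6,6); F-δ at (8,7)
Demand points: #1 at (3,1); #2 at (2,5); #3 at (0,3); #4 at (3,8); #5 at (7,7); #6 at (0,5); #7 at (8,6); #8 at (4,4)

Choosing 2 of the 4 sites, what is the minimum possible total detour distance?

Open {F-α, F-δ}.
  #1→F-α 3, #2→F-α 2, #3→F-α 2, #4→F-α 6, #5→F-δ 1, #6→F-α 4, #7→F-δ 1, #8→F-α 3  ⇒ total 22.
Compare {F-α, F-γ}: total 23.
Compare {F-α, F-β}: total 24.
No size-2 selection does better; minimum is 22.

22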